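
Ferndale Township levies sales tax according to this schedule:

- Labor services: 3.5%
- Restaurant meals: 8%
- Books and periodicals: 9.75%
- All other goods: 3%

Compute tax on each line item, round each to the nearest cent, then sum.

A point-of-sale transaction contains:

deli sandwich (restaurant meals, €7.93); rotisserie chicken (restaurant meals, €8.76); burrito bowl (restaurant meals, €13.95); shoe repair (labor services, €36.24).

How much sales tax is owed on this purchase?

Deli sandwich €7.93: restaurant meals → 8% → €0.63
Rotisserie chicken €8.76: restaurant meals → 8% → €0.70
Burrito bowl €13.95: restaurant meals → 8% → €1.12
Shoe repair €36.24: labor services → 3.5% → €1.27
Total tax = €0.63 + €0.70 + €1.12 + €1.27 = €3.72

€3.72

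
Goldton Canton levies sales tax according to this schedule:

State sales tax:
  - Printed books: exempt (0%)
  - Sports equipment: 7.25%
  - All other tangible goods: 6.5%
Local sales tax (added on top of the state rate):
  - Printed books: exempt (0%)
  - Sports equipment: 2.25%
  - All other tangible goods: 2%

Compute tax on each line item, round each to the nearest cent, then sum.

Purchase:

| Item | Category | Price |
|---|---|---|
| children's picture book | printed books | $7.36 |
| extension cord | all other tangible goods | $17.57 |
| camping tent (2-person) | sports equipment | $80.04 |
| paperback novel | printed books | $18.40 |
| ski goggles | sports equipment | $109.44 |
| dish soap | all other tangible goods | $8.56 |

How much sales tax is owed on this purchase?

Children's picture book $7.36: printed books → 0% + 0% local = 0% → $0.00
Extension cord $17.57: all other tangible goods → 6.5% + 2% local = 8.5% → $1.49
Camping tent (2-person) $80.04: sports equipment → 7.25% + 2.25% local = 9.5% → $7.60
Paperback novel $18.40: printed books → 0% + 0% local = 0% → $0.00
Ski goggles $109.44: sports equipment → 7.25% + 2.25% local = 9.5% → $10.40
Dish soap $8.56: all other tangible goods → 6.5% + 2% local = 8.5% → $0.73
Total tax = $1.49 + $7.60 + $10.40 + $0.73 = $20.22

$20.22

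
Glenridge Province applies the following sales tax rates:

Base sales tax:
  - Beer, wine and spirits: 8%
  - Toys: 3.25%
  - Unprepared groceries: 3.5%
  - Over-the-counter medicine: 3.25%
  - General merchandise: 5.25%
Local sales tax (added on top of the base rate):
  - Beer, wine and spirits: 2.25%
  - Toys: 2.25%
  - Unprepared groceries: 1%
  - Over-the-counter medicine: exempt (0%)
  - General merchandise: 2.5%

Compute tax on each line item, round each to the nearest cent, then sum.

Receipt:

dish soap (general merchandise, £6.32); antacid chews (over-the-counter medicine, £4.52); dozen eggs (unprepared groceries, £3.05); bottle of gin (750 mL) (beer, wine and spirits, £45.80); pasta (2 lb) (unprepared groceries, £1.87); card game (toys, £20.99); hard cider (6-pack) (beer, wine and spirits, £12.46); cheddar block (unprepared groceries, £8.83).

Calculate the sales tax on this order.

£8.38

Dish soap £6.32: general merchandise → 5.25% + 2.5% local = 7.75% → £0.49
Antacid chews £4.52: over-the-counter medicine → 3.25% + 0% local = 3.25% → £0.15
Dozen eggs £3.05: unprepared groceries → 3.5% + 1% local = 4.5% → £0.14
Bottle of gin (750 mL) £45.80: beer, wine and spirits → 8% + 2.25% local = 10.25% → £4.69
Pasta (2 lb) £1.87: unprepared groceries → 3.5% + 1% local = 4.5% → £0.08
Card game £20.99: toys → 3.25% + 2.25% local = 5.5% → £1.15
Hard cider (6-pack) £12.46: beer, wine and spirits → 8% + 2.25% local = 10.25% → £1.28
Cheddar block £8.83: unprepared groceries → 3.5% + 1% local = 4.5% → £0.40
Total tax = £0.49 + £0.15 + £0.14 + £4.69 + £0.08 + £1.15 + £1.28 + £0.40 = £8.38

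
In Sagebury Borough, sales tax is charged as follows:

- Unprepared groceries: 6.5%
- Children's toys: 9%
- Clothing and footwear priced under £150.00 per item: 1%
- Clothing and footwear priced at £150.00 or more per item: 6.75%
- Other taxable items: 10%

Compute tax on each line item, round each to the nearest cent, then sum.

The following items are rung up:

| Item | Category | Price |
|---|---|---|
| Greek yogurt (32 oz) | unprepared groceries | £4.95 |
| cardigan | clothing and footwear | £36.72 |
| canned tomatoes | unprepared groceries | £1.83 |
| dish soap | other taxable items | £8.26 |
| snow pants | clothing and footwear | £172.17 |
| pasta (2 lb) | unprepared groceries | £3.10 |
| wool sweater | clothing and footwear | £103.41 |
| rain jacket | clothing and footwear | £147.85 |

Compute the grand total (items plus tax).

£494.26

Greek yogurt (32 oz) £4.95: unprepared groceries → 6.5% → £0.32
Cardigan £36.72: clothing and footwear, under £150.00 → 1% → £0.37
Canned tomatoes £1.83: unprepared groceries → 6.5% → £0.12
Dish soap £8.26: other taxable items → 10% → £0.83
Snow pants £172.17: clothing and footwear, £150.00 or more → 6.75% → £11.62
Pasta (2 lb) £3.10: unprepared groceries → 6.5% → £0.20
Wool sweater £103.41: clothing and footwear, under £150.00 → 1% → £1.03
Rain jacket £147.85: clothing and footwear, under £150.00 → 1% → £1.48
Subtotal = £478.29; tax = £15.97; total due = £494.26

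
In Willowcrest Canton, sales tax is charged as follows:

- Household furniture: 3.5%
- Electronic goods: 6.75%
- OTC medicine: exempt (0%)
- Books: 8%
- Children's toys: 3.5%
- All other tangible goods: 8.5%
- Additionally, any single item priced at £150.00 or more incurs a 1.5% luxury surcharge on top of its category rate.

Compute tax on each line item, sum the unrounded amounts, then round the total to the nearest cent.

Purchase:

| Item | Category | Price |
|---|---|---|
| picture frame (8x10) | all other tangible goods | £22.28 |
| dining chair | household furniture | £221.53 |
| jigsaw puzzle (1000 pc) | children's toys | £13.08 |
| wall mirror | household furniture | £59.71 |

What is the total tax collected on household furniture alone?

Dining chair £221.53: household furniture → 3.5% + 1.5% surcharge = 5% → £11.0765
Wall mirror £59.71: household furniture → 3.5% → £2.08985
Tax on household furniture: unrounded sum = £13.16635 → £13.17

£13.17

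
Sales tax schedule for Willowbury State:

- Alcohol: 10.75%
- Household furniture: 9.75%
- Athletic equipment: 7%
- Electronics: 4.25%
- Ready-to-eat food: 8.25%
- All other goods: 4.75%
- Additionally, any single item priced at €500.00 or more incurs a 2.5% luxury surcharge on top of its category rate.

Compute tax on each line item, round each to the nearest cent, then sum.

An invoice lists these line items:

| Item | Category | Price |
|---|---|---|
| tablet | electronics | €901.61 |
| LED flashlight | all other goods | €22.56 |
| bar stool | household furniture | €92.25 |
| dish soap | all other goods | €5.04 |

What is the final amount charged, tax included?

€1092.62

Tablet €901.61: electronics → 4.25% + 2.5% surcharge = 6.75% → €60.86
LED flashlight €22.56: all other goods → 4.75% → €1.07
Bar stool €92.25: household furniture → 9.75% → €8.99
Dish soap €5.04: all other goods → 4.75% → €0.24
Subtotal = €1021.46; tax = €71.16; total due = €1092.62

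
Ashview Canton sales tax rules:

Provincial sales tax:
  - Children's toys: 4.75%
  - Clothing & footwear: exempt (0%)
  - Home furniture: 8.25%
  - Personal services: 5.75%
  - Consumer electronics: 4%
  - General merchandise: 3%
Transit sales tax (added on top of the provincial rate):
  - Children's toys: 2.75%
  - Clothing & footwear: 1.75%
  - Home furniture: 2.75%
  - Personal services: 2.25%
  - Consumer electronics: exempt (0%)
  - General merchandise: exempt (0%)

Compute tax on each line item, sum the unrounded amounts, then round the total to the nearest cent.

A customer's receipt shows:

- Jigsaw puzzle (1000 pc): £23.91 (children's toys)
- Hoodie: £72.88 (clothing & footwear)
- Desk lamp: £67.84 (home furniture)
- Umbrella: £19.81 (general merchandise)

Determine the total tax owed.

Jigsaw puzzle (1000 pc) £23.91: children's toys → 4.75% + 2.75% transit = 7.5% → £1.79325
Hoodie £72.88: clothing & footwear → 0% + 1.75% transit = 1.75% → £1.2754
Desk lamp £67.84: home furniture → 8.25% + 2.75% transit = 11% → £7.4624
Umbrella £19.81: general merchandise → 3% + 0% transit = 3% → £0.5943
Unrounded tax sum = £11.12535 → £11.13

£11.13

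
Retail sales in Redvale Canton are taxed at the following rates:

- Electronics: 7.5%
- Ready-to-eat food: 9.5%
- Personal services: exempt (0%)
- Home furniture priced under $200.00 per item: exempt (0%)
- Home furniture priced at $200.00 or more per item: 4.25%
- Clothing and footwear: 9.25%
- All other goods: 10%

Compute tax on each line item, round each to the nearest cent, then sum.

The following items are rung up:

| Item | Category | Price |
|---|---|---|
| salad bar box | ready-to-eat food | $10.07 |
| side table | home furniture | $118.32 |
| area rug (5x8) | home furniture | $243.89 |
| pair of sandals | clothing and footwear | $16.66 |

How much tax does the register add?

Salad bar box $10.07: ready-to-eat food → 9.5% → $0.96
Side table $118.32: home furniture, under $200.00 → 0% → $0.00
Area rug (5x8) $243.89: home furniture, $200.00 or more → 4.25% → $10.37
Pair of sandals $16.66: clothing and footwear → 9.25% → $1.54
Total tax = $0.96 + $10.37 + $1.54 = $12.87

$12.87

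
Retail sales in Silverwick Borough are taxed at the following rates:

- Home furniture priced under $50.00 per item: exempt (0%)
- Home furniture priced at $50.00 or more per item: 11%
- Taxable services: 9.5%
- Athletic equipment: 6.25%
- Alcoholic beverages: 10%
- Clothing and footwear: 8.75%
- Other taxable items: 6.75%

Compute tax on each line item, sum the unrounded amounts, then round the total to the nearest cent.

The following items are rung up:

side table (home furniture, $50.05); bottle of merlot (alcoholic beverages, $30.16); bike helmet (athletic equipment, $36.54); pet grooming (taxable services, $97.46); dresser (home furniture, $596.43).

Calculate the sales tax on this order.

Side table $50.05: home furniture, $50.00 or more → 11% → $5.5055
Bottle of merlot $30.16: alcoholic beverages → 10% → $3.016
Bike helmet $36.54: athletic equipment → 6.25% → $2.28375
Pet grooming $97.46: taxable services → 9.5% → $9.2587
Dresser $596.43: home furniture, $50.00 or more → 11% → $65.6073
Unrounded tax sum = $85.67125 → $85.67

$85.67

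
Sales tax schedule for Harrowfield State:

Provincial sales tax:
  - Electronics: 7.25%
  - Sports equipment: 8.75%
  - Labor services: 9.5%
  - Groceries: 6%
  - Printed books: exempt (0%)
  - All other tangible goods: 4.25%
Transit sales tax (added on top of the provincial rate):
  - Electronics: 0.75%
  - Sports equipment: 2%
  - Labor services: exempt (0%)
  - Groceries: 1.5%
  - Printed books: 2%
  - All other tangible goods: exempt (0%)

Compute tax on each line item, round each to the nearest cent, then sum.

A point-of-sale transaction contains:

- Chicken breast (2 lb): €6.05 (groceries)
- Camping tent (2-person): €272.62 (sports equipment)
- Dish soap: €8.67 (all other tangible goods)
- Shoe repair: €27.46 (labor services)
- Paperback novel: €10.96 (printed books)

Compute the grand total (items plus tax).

Chicken breast (2 lb) €6.05: groceries → 6% + 1.5% transit = 7.5% → €0.45
Camping tent (2-person) €272.62: sports equipment → 8.75% + 2% transit = 10.75% → €29.31
Dish soap €8.67: all other tangible goods → 4.25% + 0% transit = 4.25% → €0.37
Shoe repair €27.46: labor services → 9.5% + 0% transit = 9.5% → €2.61
Paperback novel €10.96: printed books → 0% + 2% transit = 2% → €0.22
Subtotal = €325.76; tax = €32.96; total due = €358.72

€358.72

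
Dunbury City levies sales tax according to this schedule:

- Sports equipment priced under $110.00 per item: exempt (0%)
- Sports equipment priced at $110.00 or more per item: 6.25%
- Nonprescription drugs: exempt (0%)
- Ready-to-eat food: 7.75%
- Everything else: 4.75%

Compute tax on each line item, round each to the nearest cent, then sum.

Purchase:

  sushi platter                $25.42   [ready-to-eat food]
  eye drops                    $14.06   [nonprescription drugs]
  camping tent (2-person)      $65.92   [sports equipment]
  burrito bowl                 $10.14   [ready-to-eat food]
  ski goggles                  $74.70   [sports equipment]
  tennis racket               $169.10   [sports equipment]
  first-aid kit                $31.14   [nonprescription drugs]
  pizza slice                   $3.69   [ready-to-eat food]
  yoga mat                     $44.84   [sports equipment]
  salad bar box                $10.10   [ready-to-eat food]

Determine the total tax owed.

$14.40

Sushi platter $25.42: ready-to-eat food → 7.75% → $1.97
Eye drops $14.06: nonprescription drugs → 0% → $0.00
Camping tent (2-person) $65.92: sports equipment, under $110.00 → 0% → $0.00
Burrito bowl $10.14: ready-to-eat food → 7.75% → $0.79
Ski goggles $74.70: sports equipment, under $110.00 → 0% → $0.00
Tennis racket $169.10: sports equipment, $110.00 or more → 6.25% → $10.57
First-aid kit $31.14: nonprescription drugs → 0% → $0.00
Pizza slice $3.69: ready-to-eat food → 7.75% → $0.29
Yoga mat $44.84: sports equipment, under $110.00 → 0% → $0.00
Salad bar box $10.10: ready-to-eat food → 7.75% → $0.78
Total tax = $1.97 + $0.79 + $10.57 + $0.29 + $0.78 = $14.40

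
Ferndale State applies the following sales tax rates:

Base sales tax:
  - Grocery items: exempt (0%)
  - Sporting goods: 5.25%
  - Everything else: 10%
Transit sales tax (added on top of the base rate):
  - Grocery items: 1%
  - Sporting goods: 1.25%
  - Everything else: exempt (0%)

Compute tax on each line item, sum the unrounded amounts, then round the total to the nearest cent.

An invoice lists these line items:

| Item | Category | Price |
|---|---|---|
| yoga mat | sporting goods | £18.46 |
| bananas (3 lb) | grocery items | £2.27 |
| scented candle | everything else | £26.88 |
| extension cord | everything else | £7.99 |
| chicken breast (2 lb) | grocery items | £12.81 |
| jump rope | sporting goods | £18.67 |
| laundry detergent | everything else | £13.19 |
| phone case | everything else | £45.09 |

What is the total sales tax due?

£11.88

Yoga mat £18.46: sporting goods → 5.25% + 1.25% transit = 6.5% → £1.1999
Bananas (3 lb) £2.27: grocery items → 0% + 1% transit = 1% → £0.0227
Scented candle £26.88: everything else → 10% + 0% transit = 10% → £2.688
Extension cord £7.99: everything else → 10% + 0% transit = 10% → £0.799
Chicken breast (2 lb) £12.81: grocery items → 0% + 1% transit = 1% → £0.1281
Jump rope £18.67: sporting goods → 5.25% + 1.25% transit = 6.5% → £1.21355
Laundry detergent £13.19: everything else → 10% + 0% transit = 10% → £1.319
Phone case £45.09: everything else → 10% + 0% transit = 10% → £4.509
Unrounded tax sum = £11.87925 → £11.88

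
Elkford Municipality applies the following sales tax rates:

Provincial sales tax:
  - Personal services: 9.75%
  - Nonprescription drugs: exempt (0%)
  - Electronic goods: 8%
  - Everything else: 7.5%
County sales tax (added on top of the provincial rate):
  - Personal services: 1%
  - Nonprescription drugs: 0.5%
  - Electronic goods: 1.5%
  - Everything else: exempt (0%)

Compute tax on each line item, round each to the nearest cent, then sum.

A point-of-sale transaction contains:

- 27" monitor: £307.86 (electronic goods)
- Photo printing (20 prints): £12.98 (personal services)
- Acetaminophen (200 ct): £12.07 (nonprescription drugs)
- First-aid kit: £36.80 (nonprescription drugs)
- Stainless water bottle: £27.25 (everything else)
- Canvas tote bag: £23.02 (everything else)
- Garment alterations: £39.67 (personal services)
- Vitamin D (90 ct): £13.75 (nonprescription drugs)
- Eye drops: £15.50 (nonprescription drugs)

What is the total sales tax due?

27" monitor £307.86: electronic goods → 8% + 1.5% county = 9.5% → £29.25
Photo printing (20 prints) £12.98: personal services → 9.75% + 1% county = 10.75% → £1.40
Acetaminophen (200 ct) £12.07: nonprescription drugs → 0% + 0.5% county = 0.5% → £0.06
First-aid kit £36.80: nonprescription drugs → 0% + 0.5% county = 0.5% → £0.18
Stainless water bottle £27.25: everything else → 7.5% + 0% county = 7.5% → £2.04
Canvas tote bag £23.02: everything else → 7.5% + 0% county = 7.5% → £1.73
Garment alterations £39.67: personal services → 9.75% + 1% county = 10.75% → £4.26
Vitamin D (90 ct) £13.75: nonprescription drugs → 0% + 0.5% county = 0.5% → £0.07
Eye drops £15.50: nonprescription drugs → 0% + 0.5% county = 0.5% → £0.08
Total tax = £29.25 + £1.40 + £0.06 + £0.18 + £2.04 + £1.73 + £4.26 + £0.07 + £0.08 = £39.07

£39.07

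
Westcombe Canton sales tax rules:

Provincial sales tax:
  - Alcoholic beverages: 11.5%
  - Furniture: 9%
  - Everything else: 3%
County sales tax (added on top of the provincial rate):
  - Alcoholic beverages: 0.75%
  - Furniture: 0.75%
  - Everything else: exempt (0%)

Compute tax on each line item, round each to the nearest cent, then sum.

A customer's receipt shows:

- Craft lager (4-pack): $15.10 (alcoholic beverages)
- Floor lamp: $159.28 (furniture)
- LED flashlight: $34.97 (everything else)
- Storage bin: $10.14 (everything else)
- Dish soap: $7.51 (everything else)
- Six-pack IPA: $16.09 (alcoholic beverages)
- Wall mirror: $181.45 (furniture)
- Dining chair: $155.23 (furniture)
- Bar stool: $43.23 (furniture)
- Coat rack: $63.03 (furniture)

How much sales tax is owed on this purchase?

$64.11

Craft lager (4-pack) $15.10: alcoholic beverages → 11.5% + 0.75% county = 12.25% → $1.85
Floor lamp $159.28: furniture → 9% + 0.75% county = 9.75% → $15.53
LED flashlight $34.97: everything else → 3% + 0% county = 3% → $1.05
Storage bin $10.14: everything else → 3% + 0% county = 3% → $0.30
Dish soap $7.51: everything else → 3% + 0% county = 3% → $0.23
Six-pack IPA $16.09: alcoholic beverages → 11.5% + 0.75% county = 12.25% → $1.97
Wall mirror $181.45: furniture → 9% + 0.75% county = 9.75% → $17.69
Dining chair $155.23: furniture → 9% + 0.75% county = 9.75% → $15.13
Bar stool $43.23: furniture → 9% + 0.75% county = 9.75% → $4.21
Coat rack $63.03: furniture → 9% + 0.75% county = 9.75% → $6.15
Total tax = $1.85 + $15.53 + $1.05 + $0.30 + $0.23 + $1.97 + $17.69 + $15.13 + $4.21 + $6.15 = $64.11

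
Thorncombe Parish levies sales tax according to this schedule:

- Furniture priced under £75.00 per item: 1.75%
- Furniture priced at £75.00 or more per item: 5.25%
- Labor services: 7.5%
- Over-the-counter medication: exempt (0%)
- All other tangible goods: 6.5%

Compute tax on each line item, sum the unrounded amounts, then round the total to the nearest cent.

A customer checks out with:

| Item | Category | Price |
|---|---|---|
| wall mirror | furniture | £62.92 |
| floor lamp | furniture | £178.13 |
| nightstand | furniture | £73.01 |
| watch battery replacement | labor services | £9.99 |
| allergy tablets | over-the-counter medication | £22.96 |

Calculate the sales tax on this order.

Wall mirror £62.92: furniture, under £75.00 → 1.75% → £1.1011
Floor lamp £178.13: furniture, £75.00 or more → 5.25% → £9.351825
Nightstand £73.01: furniture, under £75.00 → 1.75% → £1.277675
Watch battery replacement £9.99: labor services → 7.5% → £0.74925
Allergy tablets £22.96: over-the-counter medication → 0% → £0.00
Unrounded tax sum = £12.47985 → £12.48

£12.48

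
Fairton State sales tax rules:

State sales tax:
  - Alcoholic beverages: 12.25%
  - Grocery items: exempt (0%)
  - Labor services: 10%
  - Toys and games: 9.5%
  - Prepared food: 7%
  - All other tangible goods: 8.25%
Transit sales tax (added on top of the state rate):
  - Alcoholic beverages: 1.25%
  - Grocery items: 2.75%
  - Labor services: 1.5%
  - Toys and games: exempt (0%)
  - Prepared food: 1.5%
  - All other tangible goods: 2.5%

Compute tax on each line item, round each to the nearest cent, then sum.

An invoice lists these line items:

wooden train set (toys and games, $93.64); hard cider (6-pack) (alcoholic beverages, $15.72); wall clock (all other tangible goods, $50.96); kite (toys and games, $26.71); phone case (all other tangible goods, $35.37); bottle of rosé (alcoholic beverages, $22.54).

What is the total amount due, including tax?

Wooden train set $93.64: toys and games → 9.5% + 0% transit = 9.5% → $8.90
Hard cider (6-pack) $15.72: alcoholic beverages → 12.25% + 1.25% transit = 13.5% → $2.12
Wall clock $50.96: all other tangible goods → 8.25% + 2.5% transit = 10.75% → $5.48
Kite $26.71: toys and games → 9.5% + 0% transit = 9.5% → $2.54
Phone case $35.37: all other tangible goods → 8.25% + 2.5% transit = 10.75% → $3.80
Bottle of rosé $22.54: alcoholic beverages → 12.25% + 1.25% transit = 13.5% → $3.04
Subtotal = $244.94; tax = $25.88; total due = $270.82

$270.82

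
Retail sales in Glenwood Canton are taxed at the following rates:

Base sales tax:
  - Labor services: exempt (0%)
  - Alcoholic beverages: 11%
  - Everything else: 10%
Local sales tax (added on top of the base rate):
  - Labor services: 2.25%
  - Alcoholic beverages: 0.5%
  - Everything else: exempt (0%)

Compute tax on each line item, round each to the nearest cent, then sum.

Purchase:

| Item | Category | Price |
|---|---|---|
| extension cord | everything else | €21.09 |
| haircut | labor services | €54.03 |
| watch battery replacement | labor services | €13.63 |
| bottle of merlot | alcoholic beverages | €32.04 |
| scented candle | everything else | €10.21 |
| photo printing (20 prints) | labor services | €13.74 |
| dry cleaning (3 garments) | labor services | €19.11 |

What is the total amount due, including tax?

Extension cord €21.09: everything else → 10% + 0% local = 10% → €2.11
Haircut €54.03: labor services → 0% + 2.25% local = 2.25% → €1.22
Watch battery replacement €13.63: labor services → 0% + 2.25% local = 2.25% → €0.31
Bottle of merlot €32.04: alcoholic beverages → 11% + 0.5% local = 11.5% → €3.68
Scented candle €10.21: everything else → 10% + 0% local = 10% → €1.02
Photo printing (20 prints) €13.74: labor services → 0% + 2.25% local = 2.25% → €0.31
Dry cleaning (3 garments) €19.11: labor services → 0% + 2.25% local = 2.25% → €0.43
Subtotal = €163.85; tax = €9.08; total due = €172.93

€172.93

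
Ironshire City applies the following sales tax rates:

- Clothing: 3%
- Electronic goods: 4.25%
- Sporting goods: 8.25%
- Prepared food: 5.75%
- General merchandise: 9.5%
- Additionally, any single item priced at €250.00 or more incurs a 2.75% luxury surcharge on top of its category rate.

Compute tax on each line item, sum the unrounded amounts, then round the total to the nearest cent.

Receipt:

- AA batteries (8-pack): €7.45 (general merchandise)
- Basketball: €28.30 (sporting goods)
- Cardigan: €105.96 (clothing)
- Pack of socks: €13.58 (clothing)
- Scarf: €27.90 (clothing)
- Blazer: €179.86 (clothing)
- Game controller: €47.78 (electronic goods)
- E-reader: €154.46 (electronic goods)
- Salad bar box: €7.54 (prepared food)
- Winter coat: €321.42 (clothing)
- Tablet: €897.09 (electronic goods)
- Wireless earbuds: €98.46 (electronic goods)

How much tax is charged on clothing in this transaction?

€28.30

Cardigan €105.96: clothing → 3% → €3.1788
Pack of socks €13.58: clothing → 3% → €0.4074
Scarf €27.90: clothing → 3% → €0.837
Blazer €179.86: clothing → 3% → €5.3958
Winter coat €321.42: clothing → 3% + 2.75% surcharge = 5.75% → €18.48165
Tax on clothing: unrounded sum = €28.30065 → €28.30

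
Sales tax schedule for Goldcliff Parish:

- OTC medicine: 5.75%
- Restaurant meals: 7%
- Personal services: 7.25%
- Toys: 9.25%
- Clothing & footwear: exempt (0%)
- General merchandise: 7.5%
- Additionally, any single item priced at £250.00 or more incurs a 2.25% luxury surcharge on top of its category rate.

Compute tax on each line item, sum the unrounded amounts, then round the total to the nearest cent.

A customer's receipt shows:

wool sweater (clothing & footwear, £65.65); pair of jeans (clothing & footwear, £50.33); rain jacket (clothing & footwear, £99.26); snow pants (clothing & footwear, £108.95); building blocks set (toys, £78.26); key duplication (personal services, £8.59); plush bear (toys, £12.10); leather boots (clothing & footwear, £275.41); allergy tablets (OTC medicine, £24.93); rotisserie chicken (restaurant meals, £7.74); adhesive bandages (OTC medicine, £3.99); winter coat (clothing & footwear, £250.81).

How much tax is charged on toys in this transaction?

£8.36

Building blocks set £78.26: toys → 9.25% → £7.23905
Plush bear £12.10: toys → 9.25% → £1.11925
Tax on toys: unrounded sum = £8.3583 → £8.36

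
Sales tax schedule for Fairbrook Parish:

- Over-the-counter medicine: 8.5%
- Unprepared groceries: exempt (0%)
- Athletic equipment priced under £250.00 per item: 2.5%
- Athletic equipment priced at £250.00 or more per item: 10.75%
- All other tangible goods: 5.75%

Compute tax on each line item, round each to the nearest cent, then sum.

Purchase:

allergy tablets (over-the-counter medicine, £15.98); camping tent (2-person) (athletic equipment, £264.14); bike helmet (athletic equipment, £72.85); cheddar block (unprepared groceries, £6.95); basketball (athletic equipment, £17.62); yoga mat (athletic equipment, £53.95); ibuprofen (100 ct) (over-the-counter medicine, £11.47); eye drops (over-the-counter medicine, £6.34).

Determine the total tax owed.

£34.88

Allergy tablets £15.98: over-the-counter medicine → 8.5% → £1.36
Camping tent (2-person) £264.14: athletic equipment, £250.00 or more → 10.75% → £28.40
Bike helmet £72.85: athletic equipment, under £250.00 → 2.5% → £1.82
Cheddar block £6.95: unprepared groceries → 0% → £0.00
Basketball £17.62: athletic equipment, under £250.00 → 2.5% → £0.44
Yoga mat £53.95: athletic equipment, under £250.00 → 2.5% → £1.35
Ibuprofen (100 ct) £11.47: over-the-counter medicine → 8.5% → £0.97
Eye drops £6.34: over-the-counter medicine → 8.5% → £0.54
Total tax = £1.36 + £28.40 + £1.82 + £0.44 + £1.35 + £0.97 + £0.54 = £34.88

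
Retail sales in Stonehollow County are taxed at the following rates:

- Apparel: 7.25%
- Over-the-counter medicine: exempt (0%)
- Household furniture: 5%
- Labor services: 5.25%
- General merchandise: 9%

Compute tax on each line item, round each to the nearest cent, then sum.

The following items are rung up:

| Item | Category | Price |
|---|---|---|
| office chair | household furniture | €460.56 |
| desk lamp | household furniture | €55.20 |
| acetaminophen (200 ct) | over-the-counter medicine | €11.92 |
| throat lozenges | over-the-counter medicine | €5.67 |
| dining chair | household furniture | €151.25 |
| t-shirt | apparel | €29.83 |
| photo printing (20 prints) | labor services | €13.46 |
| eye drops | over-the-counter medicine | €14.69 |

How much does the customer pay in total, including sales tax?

€778.80

Office chair €460.56: household furniture → 5% → €23.03
Desk lamp €55.20: household furniture → 5% → €2.76
Acetaminophen (200 ct) €11.92: over-the-counter medicine → 0% → €0.00
Throat lozenges €5.67: over-the-counter medicine → 0% → €0.00
Dining chair €151.25: household furniture → 5% → €7.56
T-shirt €29.83: apparel → 7.25% → €2.16
Photo printing (20 prints) €13.46: labor services → 5.25% → €0.71
Eye drops €14.69: over-the-counter medicine → 0% → €0.00
Subtotal = €742.58; tax = €36.22; total due = €778.80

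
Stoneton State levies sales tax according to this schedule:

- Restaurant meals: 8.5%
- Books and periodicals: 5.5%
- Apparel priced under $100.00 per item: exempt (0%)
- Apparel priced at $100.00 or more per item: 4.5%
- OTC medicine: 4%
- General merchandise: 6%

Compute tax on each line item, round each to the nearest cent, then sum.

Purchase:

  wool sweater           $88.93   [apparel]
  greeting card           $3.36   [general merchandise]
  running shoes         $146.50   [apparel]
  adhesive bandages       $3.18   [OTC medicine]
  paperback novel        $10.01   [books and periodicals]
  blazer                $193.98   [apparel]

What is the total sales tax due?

Wool sweater $88.93: apparel, under $100.00 → 0% → $0.00
Greeting card $3.36: general merchandise → 6% → $0.20
Running shoes $146.50: apparel, $100.00 or more → 4.5% → $6.59
Adhesive bandages $3.18: OTC medicine → 4% → $0.13
Paperback novel $10.01: books and periodicals → 5.5% → $0.55
Blazer $193.98: apparel, $100.00 or more → 4.5% → $8.73
Total tax = $0.20 + $6.59 + $0.13 + $0.55 + $8.73 = $16.20

$16.20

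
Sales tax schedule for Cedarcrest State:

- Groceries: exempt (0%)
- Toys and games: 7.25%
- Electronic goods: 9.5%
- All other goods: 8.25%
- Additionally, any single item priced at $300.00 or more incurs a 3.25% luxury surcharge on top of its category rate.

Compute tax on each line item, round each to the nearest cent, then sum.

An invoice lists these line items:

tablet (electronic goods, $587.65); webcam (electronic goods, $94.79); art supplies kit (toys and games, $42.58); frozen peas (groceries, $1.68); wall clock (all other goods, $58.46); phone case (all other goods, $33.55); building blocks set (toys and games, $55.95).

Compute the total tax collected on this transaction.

Tablet $587.65: electronic goods → 9.5% + 3.25% surcharge = 12.75% → $74.93
Webcam $94.79: electronic goods → 9.5% → $9.01
Art supplies kit $42.58: toys and games → 7.25% → $3.09
Frozen peas $1.68: groceries → 0% → $0.00
Wall clock $58.46: all other goods → 8.25% → $4.82
Phone case $33.55: all other goods → 8.25% → $2.77
Building blocks set $55.95: toys and games → 7.25% → $4.06
Total tax = $74.93 + $9.01 + $3.09 + $4.82 + $2.77 + $4.06 = $98.68

$98.68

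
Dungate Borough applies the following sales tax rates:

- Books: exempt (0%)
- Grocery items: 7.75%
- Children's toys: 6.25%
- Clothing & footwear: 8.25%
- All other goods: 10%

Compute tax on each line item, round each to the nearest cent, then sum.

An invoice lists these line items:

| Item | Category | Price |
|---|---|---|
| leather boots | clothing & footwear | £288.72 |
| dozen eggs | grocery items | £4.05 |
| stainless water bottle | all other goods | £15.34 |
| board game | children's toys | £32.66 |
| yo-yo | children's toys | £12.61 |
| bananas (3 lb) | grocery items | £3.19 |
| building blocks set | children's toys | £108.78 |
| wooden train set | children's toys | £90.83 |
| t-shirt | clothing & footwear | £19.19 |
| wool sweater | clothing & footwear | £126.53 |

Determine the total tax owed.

Leather boots £288.72: clothing & footwear → 8.25% → £23.82
Dozen eggs £4.05: grocery items → 7.75% → £0.31
Stainless water bottle £15.34: all other goods → 10% → £1.53
Board game £32.66: children's toys → 6.25% → £2.04
Yo-yo £12.61: children's toys → 6.25% → £0.79
Bananas (3 lb) £3.19: grocery items → 7.75% → £0.25
Building blocks set £108.78: children's toys → 6.25% → £6.80
Wooden train set £90.83: children's toys → 6.25% → £5.68
T-shirt £19.19: clothing & footwear → 8.25% → £1.58
Wool sweater £126.53: clothing & footwear → 8.25% → £10.44
Total tax = £23.82 + £0.31 + £1.53 + £2.04 + £0.79 + £0.25 + £6.80 + £5.68 + £1.58 + £10.44 = £53.24

£53.24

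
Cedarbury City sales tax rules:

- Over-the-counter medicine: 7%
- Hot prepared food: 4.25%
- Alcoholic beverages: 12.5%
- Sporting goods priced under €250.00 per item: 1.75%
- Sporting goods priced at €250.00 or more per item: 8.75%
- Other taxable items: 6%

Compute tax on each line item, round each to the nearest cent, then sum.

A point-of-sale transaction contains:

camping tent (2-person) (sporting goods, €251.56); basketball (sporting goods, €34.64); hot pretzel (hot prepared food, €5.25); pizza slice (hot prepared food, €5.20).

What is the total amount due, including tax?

€319.71

Camping tent (2-person) €251.56: sporting goods, €250.00 or more → 8.75% → €22.01
Basketball €34.64: sporting goods, under €250.00 → 1.75% → €0.61
Hot pretzel €5.25: hot prepared food → 4.25% → €0.22
Pizza slice €5.20: hot prepared food → 4.25% → €0.22
Subtotal = €296.65; tax = €23.06; total due = €319.71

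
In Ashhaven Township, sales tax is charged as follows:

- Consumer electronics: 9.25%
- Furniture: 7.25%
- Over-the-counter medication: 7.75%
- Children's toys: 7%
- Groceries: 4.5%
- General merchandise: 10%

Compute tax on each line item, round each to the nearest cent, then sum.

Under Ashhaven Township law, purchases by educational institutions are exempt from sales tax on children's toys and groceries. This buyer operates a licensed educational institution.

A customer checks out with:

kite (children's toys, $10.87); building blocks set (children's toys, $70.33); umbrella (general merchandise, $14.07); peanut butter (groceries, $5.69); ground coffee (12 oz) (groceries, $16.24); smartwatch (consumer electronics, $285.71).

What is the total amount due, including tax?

Kite $10.87: children's toys, buyer-exempt → 0% → $0.00
Building blocks set $70.33: children's toys, buyer-exempt → 0% → $0.00
Umbrella $14.07: general merchandise → 10% → $1.41
Peanut butter $5.69: groceries, buyer-exempt → 0% → $0.00
Ground coffee (12 oz) $16.24: groceries, buyer-exempt → 0% → $0.00
Smartwatch $285.71: consumer electronics → 9.25% → $26.43
Subtotal = $402.91; tax = $27.84; total due = $430.75

$430.75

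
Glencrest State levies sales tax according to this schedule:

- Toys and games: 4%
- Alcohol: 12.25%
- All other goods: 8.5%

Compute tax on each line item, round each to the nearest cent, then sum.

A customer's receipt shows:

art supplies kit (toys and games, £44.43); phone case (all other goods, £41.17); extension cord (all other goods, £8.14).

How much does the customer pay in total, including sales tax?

Art supplies kit £44.43: toys and games → 4% → £1.78
Phone case £41.17: all other goods → 8.5% → £3.50
Extension cord £8.14: all other goods → 8.5% → £0.69
Subtotal = £93.74; tax = £5.97; total due = £99.71

£99.71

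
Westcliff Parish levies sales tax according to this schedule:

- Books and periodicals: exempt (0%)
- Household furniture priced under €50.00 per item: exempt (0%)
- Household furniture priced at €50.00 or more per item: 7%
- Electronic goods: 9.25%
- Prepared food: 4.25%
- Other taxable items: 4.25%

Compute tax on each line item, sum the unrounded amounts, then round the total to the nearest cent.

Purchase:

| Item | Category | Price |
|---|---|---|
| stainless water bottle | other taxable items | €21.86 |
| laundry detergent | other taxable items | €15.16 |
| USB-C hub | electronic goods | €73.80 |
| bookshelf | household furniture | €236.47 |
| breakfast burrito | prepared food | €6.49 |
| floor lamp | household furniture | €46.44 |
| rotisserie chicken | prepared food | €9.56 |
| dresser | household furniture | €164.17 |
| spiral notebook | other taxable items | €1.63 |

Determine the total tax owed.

€37.20

Stainless water bottle €21.86: other taxable items → 4.25% → €0.92905
Laundry detergent €15.16: other taxable items → 4.25% → €0.6443
USB-C hub €73.80: electronic goods → 9.25% → €6.8265
Bookshelf €236.47: household furniture, €50.00 or more → 7% → €16.5529
Breakfast burrito €6.49: prepared food → 4.25% → €0.275825
Floor lamp €46.44: household furniture, under €50.00 → 0% → €0.00
Rotisserie chicken €9.56: prepared food → 4.25% → €0.4063
Dresser €164.17: household furniture, €50.00 or more → 7% → €11.4919
Spiral notebook €1.63: other taxable items → 4.25% → €0.069275
Unrounded tax sum = €37.19605 → €37.20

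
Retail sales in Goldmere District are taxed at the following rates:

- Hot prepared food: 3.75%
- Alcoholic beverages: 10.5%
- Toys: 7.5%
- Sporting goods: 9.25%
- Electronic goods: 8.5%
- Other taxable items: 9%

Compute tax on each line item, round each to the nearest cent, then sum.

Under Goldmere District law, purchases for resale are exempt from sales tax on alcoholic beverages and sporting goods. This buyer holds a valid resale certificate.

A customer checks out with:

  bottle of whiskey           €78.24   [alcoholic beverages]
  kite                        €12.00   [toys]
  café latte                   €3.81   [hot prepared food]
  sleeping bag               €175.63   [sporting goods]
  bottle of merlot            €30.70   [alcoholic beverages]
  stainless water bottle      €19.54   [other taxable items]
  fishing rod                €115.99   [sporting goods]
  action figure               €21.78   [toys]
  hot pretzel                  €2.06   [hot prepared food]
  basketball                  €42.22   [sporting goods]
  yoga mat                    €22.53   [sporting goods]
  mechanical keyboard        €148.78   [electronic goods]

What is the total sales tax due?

€17.16

Bottle of whiskey €78.24: alcoholic beverages, buyer-exempt → 0% → €0.00
Kite €12.00: toys → 7.5% → €0.90
Café latte €3.81: hot prepared food → 3.75% → €0.14
Sleeping bag €175.63: sporting goods, buyer-exempt → 0% → €0.00
Bottle of merlot €30.70: alcoholic beverages, buyer-exempt → 0% → €0.00
Stainless water bottle €19.54: other taxable items → 9% → €1.76
Fishing rod €115.99: sporting goods, buyer-exempt → 0% → €0.00
Action figure €21.78: toys → 7.5% → €1.63
Hot pretzel €2.06: hot prepared food → 3.75% → €0.08
Basketball €42.22: sporting goods, buyer-exempt → 0% → €0.00
Yoga mat €22.53: sporting goods, buyer-exempt → 0% → €0.00
Mechanical keyboard €148.78: electronic goods → 8.5% → €12.65
Total tax = €0.90 + €0.14 + €1.76 + €1.63 + €0.08 + €12.65 = €17.16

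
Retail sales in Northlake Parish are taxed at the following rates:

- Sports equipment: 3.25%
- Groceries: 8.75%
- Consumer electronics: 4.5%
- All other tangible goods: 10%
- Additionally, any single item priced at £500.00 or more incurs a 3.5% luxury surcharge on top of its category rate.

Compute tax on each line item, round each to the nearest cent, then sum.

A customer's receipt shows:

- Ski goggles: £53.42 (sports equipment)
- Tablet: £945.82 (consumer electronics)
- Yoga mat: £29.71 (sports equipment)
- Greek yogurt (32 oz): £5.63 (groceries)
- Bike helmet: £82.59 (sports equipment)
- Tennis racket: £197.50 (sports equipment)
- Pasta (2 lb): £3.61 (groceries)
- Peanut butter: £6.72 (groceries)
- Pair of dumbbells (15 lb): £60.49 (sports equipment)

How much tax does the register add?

£90.85

Ski goggles £53.42: sports equipment → 3.25% → £1.74
Tablet £945.82: consumer electronics → 4.5% + 3.5% surcharge = 8% → £75.67
Yoga mat £29.71: sports equipment → 3.25% → £0.97
Greek yogurt (32 oz) £5.63: groceries → 8.75% → £0.49
Bike helmet £82.59: sports equipment → 3.25% → £2.68
Tennis racket £197.50: sports equipment → 3.25% → £6.42
Pasta (2 lb) £3.61: groceries → 8.75% → £0.32
Peanut butter £6.72: groceries → 8.75% → £0.59
Pair of dumbbells (15 lb) £60.49: sports equipment → 3.25% → £1.97
Total tax = £1.74 + £75.67 + £0.97 + £0.49 + £2.68 + £6.42 + £0.32 + £0.59 + £1.97 = £90.85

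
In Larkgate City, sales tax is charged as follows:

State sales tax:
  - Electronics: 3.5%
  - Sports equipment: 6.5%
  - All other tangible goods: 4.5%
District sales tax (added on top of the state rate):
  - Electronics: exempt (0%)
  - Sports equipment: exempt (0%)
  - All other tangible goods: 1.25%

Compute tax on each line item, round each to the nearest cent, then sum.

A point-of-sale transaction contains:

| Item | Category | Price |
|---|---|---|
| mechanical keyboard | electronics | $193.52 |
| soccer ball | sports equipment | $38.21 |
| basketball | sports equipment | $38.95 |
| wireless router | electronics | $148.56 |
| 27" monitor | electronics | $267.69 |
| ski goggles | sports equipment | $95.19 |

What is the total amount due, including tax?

Mechanical keyboard $193.52: electronics → 3.5% + 0% district = 3.5% → $6.77
Soccer ball $38.21: sports equipment → 6.5% + 0% district = 6.5% → $2.48
Basketball $38.95: sports equipment → 6.5% + 0% district = 6.5% → $2.53
Wireless router $148.56: electronics → 3.5% + 0% district = 3.5% → $5.20
27" monitor $267.69: electronics → 3.5% + 0% district = 3.5% → $9.37
Ski goggles $95.19: sports equipment → 6.5% + 0% district = 6.5% → $6.19
Subtotal = $782.12; tax = $32.54; total due = $814.66

$814.66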